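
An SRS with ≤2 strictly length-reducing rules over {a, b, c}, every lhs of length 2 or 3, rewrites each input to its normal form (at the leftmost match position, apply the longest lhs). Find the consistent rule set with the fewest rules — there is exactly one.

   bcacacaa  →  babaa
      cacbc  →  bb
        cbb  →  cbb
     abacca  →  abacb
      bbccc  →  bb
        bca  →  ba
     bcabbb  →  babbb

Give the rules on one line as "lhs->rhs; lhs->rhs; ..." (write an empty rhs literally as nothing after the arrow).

bc->b; ca->b

  | bcacacaa => bacacaa => babcaa => babaa
  | cacbc => bcbc => bbc => bb
  | cbb
  | abacca => abacb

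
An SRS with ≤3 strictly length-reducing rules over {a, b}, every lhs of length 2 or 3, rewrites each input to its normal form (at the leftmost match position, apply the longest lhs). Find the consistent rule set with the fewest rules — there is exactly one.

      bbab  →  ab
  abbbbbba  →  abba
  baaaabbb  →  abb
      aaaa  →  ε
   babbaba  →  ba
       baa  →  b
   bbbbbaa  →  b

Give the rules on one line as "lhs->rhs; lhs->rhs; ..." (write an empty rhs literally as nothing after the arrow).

aa->; bab->ab; bbb->ab

  | bbab => bab => ab
  | abbbbbba => aabbbba => bbbba => abba
  | baaaabbb => baabbb => bbbb => abb
  | aaaa => aa => ε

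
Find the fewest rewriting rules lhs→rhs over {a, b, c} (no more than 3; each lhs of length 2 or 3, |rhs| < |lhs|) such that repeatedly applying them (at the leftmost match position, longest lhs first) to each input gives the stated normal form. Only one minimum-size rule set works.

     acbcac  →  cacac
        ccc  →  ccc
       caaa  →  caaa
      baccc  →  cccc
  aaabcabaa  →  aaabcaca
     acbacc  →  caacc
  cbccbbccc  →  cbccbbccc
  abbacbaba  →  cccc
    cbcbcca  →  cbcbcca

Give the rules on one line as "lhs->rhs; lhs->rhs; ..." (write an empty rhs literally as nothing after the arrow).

abb->b; acb->ca; ba->c

  | acbcac => cacac
  | ccc
  | caaa
  | baccc => cccc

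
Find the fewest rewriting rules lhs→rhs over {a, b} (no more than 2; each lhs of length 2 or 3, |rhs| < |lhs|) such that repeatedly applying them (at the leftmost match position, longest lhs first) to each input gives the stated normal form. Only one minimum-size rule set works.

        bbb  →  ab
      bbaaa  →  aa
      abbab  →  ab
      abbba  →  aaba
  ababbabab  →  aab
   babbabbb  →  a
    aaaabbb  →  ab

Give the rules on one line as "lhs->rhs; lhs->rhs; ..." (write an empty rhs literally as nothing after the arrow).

  | bbb => ab
  | bbaaa => aaaa => bba => aa
  | abbab => aaab => bbb => ab
  | abbba => aaba

aaa->bb; bb->a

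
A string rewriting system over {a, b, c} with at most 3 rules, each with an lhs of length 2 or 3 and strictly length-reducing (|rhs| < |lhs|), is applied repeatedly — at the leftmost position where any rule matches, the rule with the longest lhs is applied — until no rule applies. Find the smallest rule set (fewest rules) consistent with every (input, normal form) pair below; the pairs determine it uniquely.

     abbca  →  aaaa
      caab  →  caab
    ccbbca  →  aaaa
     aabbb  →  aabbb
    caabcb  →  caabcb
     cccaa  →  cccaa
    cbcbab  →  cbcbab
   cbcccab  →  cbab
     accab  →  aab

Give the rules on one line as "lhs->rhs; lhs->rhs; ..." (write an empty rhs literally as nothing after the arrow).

bbc->aa; cab->ab; ccb->ab

  | abbca => aaaa
  | caab
  | ccbbca => abbca => aaaa
  | aabbb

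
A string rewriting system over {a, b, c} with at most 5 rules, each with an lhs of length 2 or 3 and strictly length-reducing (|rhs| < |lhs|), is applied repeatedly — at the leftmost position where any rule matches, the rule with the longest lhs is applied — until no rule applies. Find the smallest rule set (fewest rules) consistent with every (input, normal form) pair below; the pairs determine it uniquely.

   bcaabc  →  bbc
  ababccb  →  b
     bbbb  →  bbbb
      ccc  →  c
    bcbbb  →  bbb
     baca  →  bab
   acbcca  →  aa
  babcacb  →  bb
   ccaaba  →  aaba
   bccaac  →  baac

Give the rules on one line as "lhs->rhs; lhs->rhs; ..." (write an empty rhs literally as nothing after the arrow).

abc->c; ca->b; cb->; cc->

  | bcaabc => bbabc => bbc
  | ababccb => abccb => ccb => b
  | bbbb
  | ccc => c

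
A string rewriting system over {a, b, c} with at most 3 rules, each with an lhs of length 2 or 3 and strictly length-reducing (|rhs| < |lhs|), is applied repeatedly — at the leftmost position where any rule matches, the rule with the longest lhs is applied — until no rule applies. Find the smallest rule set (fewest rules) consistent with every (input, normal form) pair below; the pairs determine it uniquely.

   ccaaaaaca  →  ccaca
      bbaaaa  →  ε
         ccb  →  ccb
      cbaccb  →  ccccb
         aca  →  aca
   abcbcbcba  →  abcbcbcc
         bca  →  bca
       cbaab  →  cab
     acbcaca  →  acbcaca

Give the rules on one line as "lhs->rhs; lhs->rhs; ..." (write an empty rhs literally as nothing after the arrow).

  | ccaaaaaca => ccaaaca => ccaca
  | bbaaaa => baaa => aa => ε
  | ccb
  | cbaccb => ccccb

aa->; ba->c; baa->a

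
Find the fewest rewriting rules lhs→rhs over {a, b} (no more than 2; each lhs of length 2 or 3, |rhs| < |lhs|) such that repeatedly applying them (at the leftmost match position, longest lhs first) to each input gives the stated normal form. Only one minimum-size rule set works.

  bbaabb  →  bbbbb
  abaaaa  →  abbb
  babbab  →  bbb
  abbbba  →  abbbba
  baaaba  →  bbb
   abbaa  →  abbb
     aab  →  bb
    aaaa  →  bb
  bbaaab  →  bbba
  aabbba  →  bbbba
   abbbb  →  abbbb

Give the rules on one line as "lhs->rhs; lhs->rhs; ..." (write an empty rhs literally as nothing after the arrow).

  | bbaabb => bbbbb
  | abaaaa => abbaa => abbb
  | babbab => babab => baab => bbb
  | abbbba

aa->b; bab->ba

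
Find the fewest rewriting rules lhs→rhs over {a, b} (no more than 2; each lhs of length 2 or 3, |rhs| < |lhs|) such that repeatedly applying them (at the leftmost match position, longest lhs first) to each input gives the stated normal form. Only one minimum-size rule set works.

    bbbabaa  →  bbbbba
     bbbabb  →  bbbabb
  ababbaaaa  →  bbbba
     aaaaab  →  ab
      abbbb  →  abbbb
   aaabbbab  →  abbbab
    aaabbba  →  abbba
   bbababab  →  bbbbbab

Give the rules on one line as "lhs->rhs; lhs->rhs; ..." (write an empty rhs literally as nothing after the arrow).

aa->a; aba->bb

  | bbbabaa => bbbbba
  | bbbabb
  | ababbaaaa => bbbbaaaa => bbbbaaa => bbbbaa => bbbba
  | aaaaab => aaaab => aaab => aab => ab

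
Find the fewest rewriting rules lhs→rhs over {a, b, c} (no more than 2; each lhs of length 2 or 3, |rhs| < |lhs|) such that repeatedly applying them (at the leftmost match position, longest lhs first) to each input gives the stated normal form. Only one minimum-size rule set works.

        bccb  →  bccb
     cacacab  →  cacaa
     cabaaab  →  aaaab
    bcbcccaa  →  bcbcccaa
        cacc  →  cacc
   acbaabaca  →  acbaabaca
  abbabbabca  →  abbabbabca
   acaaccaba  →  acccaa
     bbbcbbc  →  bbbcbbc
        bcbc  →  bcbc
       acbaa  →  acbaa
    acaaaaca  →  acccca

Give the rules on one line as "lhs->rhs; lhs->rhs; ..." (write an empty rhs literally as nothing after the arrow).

aac->cc; cab->a

  | bccb
  | cacacab => cacaa
  | cabaaab => aaaab
  | bcbcccaa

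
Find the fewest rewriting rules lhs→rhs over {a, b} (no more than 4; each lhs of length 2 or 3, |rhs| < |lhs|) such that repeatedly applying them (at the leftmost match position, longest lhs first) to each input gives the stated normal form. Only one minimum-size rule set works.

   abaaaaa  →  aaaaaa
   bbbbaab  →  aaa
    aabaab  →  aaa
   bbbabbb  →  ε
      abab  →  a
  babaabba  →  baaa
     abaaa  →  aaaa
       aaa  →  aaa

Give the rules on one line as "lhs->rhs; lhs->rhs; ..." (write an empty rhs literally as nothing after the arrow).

ab->; aba->aa; bbb->aa

  | abaaaaa => aaaaaa
  | bbbbaab => aabaab => aaaab => aaa
  | aabaab => aaaab => aaa
  | bbbabbb => aaabbb => aabb => ab => ε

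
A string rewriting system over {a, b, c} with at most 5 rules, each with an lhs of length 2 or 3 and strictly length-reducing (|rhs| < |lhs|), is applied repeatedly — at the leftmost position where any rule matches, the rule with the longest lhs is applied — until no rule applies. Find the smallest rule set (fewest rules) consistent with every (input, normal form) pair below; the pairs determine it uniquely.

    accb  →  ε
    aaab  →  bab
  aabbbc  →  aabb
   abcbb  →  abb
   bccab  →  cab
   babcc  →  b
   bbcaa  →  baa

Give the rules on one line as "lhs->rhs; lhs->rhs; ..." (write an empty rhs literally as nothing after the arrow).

  | accb => cb => ε
  | aaab => bab
  | aabbbc => aabb
  | abcbb => abb

aaa->ba; ac->; bc->; cb->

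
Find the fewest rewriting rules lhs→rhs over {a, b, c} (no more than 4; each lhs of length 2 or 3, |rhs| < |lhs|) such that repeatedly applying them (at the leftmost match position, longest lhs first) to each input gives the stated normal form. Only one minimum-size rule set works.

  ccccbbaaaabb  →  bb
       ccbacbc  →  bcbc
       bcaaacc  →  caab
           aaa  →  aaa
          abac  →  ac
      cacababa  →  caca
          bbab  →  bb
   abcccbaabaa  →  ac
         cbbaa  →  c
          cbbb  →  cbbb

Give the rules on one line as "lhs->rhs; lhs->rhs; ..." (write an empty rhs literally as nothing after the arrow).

ba->; bca->c; cc->b

  | ccccbbaaaabb => bccbbaaaabb => bbbbaaaabb => bbbaaabb => bbaabb => babb => bb
  | ccbacbc => bbacbc => bcbc
  | bcaaacc => caacc => caab
  | aaa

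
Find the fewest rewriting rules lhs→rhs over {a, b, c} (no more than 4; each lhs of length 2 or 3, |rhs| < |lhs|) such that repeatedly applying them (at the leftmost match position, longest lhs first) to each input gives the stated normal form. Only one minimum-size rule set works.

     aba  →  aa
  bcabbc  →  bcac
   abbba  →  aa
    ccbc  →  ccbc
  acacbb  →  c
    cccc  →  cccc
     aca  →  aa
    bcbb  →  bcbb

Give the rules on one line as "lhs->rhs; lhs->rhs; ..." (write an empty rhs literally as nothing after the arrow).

ab->a; aca->aa; acb->c

  | aba => aa
  | bcabbc => bcabc => bcac
  | abbba => abba => aba => aa
  | ccbc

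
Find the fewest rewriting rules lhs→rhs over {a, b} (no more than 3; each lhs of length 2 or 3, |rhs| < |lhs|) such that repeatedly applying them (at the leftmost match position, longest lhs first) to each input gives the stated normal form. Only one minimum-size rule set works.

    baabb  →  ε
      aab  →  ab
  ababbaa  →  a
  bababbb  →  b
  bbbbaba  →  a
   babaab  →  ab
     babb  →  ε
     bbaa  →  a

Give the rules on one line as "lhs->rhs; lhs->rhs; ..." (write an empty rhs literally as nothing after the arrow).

  | baabb => aabb => abb => ε
  | aab => ab
  | ababbaa => aabbaa => abbaa => aa => a
  | bababbb => ababbb => aabbb => abbb => b

aa->a; abb->; ba->a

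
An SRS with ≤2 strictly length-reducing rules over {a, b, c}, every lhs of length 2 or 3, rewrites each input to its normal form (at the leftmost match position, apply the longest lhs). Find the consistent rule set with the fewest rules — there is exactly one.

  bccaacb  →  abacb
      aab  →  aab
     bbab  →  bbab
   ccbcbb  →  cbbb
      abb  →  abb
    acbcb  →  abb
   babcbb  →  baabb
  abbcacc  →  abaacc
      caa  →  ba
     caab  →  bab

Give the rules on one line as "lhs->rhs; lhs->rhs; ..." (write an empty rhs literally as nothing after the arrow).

bc->a; ca->b

  | bccaacb => acaacb => abacb
  | aab
  | bbab
  | ccbcbb => ccabb => cbbb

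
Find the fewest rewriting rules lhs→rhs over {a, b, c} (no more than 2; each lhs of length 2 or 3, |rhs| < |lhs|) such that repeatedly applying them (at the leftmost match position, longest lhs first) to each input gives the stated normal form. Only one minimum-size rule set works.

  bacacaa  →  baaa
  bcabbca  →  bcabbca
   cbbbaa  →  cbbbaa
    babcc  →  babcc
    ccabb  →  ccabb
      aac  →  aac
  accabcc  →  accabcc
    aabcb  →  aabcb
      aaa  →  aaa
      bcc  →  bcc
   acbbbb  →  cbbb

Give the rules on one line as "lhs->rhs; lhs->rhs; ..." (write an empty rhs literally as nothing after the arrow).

acb->c; cac->

  | bacacaa => baaa
  | bcabbca
  | cbbbaa
  | babcc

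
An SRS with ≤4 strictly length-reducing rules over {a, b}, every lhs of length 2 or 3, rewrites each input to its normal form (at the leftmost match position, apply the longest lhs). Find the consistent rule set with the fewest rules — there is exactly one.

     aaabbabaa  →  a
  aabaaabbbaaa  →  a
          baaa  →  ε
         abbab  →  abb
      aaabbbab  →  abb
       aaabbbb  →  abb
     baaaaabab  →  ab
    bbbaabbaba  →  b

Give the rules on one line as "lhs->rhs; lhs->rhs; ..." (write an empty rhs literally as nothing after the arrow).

aa->; aaa->ab; ba->; bbb->bb

  | aaabbabaa => abbbabaa => abbabaa => abbaa => aba => a
  | aabaaabbbaaa => baaabbbaaa => aabbbaaa => bbbaaa => bbaaa => baa => a
  | baaa => aa => ε
  | abbab => abb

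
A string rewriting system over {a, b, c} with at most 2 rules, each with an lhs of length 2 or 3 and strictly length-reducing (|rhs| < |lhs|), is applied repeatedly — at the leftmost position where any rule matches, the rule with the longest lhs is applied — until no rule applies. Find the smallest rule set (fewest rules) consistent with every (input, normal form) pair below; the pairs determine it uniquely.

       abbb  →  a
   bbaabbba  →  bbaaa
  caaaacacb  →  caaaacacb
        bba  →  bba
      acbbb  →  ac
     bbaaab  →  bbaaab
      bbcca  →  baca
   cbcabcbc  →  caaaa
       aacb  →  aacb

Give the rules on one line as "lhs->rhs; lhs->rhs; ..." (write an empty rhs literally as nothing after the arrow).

  | abbb => a
  | bbaabbba => bbaaa
  | caaaacacb
  | bba

bbb->; bc->a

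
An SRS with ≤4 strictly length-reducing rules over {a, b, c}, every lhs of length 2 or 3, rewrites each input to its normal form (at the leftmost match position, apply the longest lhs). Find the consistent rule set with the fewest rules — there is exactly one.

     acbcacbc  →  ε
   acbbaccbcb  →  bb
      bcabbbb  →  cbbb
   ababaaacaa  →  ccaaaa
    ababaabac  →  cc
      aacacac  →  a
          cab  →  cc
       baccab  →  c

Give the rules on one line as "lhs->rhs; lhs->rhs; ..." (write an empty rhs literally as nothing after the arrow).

  | acbcacbc => bcacbc => acbc => bc => ε
  | acbbaccbcb => bbaccbcb => bbcbcb => bbcb => bb
  | bcabbbb => abbbb => cbbb
  | ababaaacaa => cabaaacaa => ccaaacaa => ccaaaa

ab->c; ac->; bc->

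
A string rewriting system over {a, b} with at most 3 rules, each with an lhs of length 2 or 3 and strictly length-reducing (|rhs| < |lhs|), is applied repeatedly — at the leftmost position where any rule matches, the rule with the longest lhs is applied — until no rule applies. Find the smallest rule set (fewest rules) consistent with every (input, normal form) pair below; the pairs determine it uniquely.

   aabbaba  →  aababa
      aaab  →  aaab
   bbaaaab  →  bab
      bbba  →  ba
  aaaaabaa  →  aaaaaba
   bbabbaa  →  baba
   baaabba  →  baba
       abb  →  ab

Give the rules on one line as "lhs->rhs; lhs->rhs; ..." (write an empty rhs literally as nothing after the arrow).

baa->ba; bb->b

  | aabbaba => aababa
  | aaab
  | bbaaaab => baaaab => baaab => baab => bab
  | bbba => bba => ba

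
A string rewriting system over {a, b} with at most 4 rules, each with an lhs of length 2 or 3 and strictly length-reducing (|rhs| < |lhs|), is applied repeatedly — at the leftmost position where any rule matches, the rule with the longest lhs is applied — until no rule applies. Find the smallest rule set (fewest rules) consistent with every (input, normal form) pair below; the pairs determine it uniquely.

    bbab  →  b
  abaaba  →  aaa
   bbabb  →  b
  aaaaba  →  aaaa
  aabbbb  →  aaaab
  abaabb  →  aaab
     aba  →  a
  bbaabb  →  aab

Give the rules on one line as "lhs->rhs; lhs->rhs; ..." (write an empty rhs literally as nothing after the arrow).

  | bbab => bab => b
  | abaaba => aaaba => aaa
  | bbabb => babb => bb => b
  | aaaaba => aaaa

ba->; baa->aa; bb->b; bbb->aa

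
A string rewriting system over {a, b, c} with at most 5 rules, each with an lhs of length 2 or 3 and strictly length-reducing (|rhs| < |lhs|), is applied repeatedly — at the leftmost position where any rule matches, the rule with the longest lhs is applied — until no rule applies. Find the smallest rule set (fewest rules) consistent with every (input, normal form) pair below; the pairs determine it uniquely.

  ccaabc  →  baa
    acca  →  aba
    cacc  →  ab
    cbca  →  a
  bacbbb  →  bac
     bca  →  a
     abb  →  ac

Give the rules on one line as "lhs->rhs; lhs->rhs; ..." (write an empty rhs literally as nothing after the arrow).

  | ccaabc => baabc => baa
  | acca => aba
  | cacc => acc => ab
  | cbca => ca => a

bb->c; bc->; ca->a; cc->b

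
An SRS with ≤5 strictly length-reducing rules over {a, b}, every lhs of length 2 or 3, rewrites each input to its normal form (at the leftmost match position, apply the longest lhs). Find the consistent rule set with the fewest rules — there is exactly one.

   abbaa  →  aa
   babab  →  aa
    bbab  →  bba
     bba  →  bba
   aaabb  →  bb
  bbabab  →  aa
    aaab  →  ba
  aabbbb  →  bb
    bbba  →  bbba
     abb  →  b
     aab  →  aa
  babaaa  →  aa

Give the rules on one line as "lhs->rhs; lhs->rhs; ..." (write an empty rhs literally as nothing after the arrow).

  | abbaa => baa => aa
  | babab => baab => aab => aa
  | bbab => bba
  | bba

aaa->ba; ab->a; abb->b; baa->aa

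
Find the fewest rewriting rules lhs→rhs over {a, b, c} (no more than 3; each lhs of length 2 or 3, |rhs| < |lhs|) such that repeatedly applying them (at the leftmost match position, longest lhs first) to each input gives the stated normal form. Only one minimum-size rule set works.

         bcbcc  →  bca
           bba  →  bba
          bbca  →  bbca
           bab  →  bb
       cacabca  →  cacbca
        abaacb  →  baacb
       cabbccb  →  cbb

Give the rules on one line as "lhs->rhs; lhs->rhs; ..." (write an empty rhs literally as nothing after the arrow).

ab->b; bcc->a

  | bcbcc => bca
  | bba
  | bbca
  | bab => bb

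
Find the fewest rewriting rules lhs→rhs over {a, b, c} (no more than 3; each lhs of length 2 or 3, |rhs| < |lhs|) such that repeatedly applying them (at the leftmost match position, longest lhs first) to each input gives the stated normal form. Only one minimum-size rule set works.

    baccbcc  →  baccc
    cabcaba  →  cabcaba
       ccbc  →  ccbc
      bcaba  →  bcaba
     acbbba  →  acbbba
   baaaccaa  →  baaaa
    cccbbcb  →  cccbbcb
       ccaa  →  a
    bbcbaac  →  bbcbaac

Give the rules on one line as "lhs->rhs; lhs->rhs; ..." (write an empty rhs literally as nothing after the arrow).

  | baccbcc => baccc
  | cabcaba
  | ccbc
  | bcaba

bcc->c; cca->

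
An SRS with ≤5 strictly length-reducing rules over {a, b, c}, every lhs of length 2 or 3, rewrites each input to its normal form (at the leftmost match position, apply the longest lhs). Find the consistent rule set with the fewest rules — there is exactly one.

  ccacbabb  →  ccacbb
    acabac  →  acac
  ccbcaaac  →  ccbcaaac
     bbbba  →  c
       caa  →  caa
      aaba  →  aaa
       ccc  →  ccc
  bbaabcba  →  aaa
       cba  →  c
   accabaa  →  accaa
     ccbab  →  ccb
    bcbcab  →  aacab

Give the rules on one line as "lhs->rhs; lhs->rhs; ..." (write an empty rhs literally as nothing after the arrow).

  | ccacbabb => ccacbb
  | acabac => acac
  | ccbcaaac
  | bbbba => cba => c

aab->aa; ba->; bbb->c; bcb->aa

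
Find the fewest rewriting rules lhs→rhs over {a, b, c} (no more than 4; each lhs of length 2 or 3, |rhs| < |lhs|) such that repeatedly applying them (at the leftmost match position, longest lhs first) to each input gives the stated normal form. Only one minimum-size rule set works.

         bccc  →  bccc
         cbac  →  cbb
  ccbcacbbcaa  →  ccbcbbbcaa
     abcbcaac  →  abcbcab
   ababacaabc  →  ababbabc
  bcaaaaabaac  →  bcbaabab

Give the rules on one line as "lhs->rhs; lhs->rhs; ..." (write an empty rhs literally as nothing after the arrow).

aaa->b; ac->b; aca->b

  | bccc
  | cbac => cbb
  | ccbcacbbcaa => ccbcbbbcaa
  | abcbcaac => abcbcab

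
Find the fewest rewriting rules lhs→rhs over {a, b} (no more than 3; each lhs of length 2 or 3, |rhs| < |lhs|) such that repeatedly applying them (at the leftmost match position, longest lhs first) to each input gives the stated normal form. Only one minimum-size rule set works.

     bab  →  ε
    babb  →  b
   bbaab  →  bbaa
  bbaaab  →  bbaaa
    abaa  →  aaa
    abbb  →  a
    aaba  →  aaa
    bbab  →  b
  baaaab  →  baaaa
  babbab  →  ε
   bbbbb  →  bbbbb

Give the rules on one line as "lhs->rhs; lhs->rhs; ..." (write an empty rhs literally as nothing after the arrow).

ab->a; bab->

  | bab => ε
  | babb => b
  | bbaab => bbaa
  | bbaaab => bbaaa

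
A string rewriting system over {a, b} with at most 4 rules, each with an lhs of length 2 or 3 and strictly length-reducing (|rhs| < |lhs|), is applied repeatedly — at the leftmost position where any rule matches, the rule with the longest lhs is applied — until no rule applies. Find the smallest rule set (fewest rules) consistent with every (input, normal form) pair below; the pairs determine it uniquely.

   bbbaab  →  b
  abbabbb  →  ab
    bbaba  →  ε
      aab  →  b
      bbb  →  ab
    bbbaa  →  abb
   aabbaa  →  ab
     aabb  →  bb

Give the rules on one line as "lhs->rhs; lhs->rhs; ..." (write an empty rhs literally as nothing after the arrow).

aa->; ba->a; baa->bb; bbb->ab

  | bbbaab => abaab => abbb => aab => b
  | abbabbb => ababbb => aabbb => bbb => ab
  | bbaba => baba => aba => aa => ε
  | aab => b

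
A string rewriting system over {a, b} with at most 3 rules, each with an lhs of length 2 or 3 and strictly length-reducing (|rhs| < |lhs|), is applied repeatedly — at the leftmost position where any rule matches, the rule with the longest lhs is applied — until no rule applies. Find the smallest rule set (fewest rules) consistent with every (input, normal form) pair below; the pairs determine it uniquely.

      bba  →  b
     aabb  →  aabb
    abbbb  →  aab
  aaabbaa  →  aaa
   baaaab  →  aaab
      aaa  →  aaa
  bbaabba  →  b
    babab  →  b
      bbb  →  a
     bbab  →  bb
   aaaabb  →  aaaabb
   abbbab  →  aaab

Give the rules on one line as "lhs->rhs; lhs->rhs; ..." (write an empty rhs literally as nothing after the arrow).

  | bba => b
  | aabb
  | abbbb => aab
  | aaabbaa => aaaba => aaa

ba->; bbb->a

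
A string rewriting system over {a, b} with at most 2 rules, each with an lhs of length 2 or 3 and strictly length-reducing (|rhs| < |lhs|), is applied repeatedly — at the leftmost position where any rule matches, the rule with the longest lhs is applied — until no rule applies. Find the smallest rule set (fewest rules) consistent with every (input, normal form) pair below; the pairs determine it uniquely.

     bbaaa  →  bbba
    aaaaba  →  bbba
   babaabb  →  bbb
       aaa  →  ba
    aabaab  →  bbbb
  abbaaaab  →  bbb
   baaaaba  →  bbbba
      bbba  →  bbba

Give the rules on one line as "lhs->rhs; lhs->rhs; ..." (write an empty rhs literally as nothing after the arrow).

  | bbaaa => bbba
  | aaaaba => baaba => bbba
  | babaabb => babbbb => bbb
  | aaa => ba

aa->b; abb->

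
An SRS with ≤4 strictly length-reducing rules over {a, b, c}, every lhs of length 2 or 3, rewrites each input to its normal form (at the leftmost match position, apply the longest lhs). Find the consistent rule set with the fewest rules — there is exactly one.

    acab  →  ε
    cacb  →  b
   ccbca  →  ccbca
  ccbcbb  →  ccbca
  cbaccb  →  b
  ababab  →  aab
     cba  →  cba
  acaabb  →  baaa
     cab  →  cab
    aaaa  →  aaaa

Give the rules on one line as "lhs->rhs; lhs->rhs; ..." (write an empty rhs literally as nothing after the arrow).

  | acab => bab => ε
  | cacb => b
  | ccbca
  | ccbcbb => ccbca

ac->b; bab->; bb->a; cac->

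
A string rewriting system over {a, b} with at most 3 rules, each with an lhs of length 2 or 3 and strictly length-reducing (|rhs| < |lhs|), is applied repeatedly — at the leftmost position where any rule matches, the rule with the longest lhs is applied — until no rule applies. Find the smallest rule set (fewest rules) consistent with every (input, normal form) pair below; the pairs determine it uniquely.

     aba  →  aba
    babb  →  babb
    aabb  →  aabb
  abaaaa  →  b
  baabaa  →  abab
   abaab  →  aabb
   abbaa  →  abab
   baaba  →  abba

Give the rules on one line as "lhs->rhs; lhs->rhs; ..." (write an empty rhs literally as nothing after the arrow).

aaa->; baa->ab

  | aba
  | babb
  | aabb
  | abaaaa => aabaa => aaab => b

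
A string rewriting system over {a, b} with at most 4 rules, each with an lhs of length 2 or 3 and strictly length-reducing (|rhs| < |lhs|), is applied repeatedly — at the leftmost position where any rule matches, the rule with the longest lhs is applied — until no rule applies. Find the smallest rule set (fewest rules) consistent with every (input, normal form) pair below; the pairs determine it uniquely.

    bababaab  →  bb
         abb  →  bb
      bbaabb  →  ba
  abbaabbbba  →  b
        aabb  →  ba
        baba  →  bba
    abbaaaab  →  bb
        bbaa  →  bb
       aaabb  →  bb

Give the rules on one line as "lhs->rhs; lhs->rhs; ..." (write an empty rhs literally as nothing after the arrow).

  | bababaab => bbabaab => bbbaab => baaab => bab => bb
  | abb => bb
  | bbaabb => bbbbb => babb => bbb => ba
  | abbaabbbba => bbaabbbba => bbbbbbba => babbbba => bbbbba => babba => bbba => baa => b

aa->; aab->bb; ab->b; bbb->ba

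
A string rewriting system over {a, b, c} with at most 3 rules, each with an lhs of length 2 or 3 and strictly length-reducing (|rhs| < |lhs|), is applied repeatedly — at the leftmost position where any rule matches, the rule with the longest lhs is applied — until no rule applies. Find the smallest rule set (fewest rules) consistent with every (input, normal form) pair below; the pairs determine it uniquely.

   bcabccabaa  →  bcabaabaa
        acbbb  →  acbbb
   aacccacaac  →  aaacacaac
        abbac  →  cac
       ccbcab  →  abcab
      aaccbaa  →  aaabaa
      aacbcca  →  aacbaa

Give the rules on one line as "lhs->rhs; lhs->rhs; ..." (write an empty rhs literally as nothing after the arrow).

  | bcabccabaa => bcabaabaa
  | acbbb
  | aacccacaac => aaacacaac
  | abbac => cac

abb->c; cc->a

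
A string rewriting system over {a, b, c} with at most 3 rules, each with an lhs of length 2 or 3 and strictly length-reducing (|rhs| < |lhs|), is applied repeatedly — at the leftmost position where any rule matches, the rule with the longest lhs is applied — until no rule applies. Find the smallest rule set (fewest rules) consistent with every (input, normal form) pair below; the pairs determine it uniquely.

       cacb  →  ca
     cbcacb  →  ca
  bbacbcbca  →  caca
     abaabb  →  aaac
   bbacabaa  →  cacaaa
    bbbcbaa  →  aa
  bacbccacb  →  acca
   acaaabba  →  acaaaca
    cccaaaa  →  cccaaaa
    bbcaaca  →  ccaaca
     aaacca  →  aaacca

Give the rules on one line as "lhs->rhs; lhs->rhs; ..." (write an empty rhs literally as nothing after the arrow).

ba->a; bb->c; cb->

  | cacb => ca
  | cbcacb => cacb => ca
  | bbacbcbca => cacbcbca => cacbca => caca
  | abaabb => aaabb => aaac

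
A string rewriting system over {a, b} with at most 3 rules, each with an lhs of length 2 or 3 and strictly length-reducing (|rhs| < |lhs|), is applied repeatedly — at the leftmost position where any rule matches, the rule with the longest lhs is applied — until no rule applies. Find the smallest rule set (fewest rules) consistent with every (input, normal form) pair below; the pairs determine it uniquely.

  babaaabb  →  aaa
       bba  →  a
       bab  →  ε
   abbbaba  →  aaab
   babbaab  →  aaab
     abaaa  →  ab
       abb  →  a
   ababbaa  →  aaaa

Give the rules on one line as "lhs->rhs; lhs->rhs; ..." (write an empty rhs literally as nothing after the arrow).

  | babaaabb => bbaaabb => aaabb => aaa
  | bba => a
  | bab => bb => ε
  | abbbaba => aaaba => aaab

ba->b; bb->; bbb->a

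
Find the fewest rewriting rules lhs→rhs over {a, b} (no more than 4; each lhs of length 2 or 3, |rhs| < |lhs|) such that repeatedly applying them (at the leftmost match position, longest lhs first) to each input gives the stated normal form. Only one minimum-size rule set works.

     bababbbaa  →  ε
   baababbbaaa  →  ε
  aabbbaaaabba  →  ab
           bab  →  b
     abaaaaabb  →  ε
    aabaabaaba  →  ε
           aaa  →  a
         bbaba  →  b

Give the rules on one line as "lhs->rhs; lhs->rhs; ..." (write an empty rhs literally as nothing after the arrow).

aa->; ba->; bb->a; bba->ab

  | bababbbaa => babbbaa => bbbaa => abaa => aa => ε
  | baababbbaaa => ababbbaaa => abbbaaa => aabaaa => baaa => aa => ε
  | aabbbaaaabba => bbbaaaabba => abaaaabba => aaaabba => aabba => bba => ab
  | bab => b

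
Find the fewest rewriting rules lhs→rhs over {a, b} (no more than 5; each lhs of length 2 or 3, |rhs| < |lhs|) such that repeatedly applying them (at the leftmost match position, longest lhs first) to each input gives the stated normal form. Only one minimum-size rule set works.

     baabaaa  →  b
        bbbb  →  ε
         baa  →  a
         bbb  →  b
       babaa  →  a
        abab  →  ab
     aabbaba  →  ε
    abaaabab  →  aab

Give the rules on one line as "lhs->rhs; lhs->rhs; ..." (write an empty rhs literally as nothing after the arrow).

  | baabaaa => abaaa => aaa => b
  | bbbb => bb => ε
  | baa => a
  | bbb => b

aaa->b; ba->; bb->; bba->aa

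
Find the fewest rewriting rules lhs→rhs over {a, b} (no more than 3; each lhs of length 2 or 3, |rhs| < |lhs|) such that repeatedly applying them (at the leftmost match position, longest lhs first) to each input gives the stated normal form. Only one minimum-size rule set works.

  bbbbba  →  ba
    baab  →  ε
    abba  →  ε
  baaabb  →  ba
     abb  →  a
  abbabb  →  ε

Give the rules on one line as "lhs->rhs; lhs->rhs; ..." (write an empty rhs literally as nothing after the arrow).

  | bbbbba => bbba => ba
  | baab => bb => ε
  | abba => aa => ε
  | baaabb => babb => ba

aa->; bb->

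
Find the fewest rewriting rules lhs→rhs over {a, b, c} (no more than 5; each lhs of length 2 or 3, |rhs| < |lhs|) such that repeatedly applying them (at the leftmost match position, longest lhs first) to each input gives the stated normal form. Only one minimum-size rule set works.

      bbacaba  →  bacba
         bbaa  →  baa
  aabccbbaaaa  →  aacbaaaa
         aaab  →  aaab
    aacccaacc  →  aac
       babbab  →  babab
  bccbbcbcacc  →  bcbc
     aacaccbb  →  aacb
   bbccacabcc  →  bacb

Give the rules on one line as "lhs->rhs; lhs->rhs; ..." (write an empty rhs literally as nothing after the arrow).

  | bbacaba => bacaba => bacba
  | bbaa => baa
  | aabccbbaaaa => aacbbaaaa => aacbaaaa
  | aaab

abc->a; bb->b; ca->c; cc->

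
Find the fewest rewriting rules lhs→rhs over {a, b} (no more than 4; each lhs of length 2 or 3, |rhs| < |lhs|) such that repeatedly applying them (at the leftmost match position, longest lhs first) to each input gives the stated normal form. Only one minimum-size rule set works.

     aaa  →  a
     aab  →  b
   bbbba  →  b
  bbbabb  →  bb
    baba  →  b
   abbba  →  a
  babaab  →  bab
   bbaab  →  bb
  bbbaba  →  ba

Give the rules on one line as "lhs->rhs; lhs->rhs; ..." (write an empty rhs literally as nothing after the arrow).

  | aaa => a
  | aab => b
  | bbbba => baba => b
  | bbbabb => baabb => bb

aa->; aba->; baa->; bbb->ba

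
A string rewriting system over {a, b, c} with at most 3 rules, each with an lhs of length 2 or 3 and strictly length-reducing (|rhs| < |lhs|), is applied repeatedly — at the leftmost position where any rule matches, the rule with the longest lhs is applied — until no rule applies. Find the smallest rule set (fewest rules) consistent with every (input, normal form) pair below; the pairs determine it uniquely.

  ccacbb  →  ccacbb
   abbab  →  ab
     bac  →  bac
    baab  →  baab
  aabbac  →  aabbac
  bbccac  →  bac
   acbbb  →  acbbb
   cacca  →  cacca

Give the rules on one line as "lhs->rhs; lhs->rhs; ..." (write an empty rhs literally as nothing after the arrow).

bab->; bcc->

  | ccacbb
  | abbab => ab
  | bac
  | baab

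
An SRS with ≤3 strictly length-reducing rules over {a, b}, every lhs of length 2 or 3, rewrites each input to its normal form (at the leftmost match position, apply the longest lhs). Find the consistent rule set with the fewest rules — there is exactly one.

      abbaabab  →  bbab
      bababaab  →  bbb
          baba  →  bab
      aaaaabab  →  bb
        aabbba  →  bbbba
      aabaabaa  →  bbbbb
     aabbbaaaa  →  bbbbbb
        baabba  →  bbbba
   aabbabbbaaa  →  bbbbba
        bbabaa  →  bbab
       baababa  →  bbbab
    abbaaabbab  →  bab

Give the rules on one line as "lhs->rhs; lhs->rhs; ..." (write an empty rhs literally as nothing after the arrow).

  | abbaabab => aabab => bbab
  | bababaab => babbaab => baab => bbb
  | baba => bab
  | aaaaabab => baaabab => bbabab => bbabb => bb

aa->b; aba->ab; abb->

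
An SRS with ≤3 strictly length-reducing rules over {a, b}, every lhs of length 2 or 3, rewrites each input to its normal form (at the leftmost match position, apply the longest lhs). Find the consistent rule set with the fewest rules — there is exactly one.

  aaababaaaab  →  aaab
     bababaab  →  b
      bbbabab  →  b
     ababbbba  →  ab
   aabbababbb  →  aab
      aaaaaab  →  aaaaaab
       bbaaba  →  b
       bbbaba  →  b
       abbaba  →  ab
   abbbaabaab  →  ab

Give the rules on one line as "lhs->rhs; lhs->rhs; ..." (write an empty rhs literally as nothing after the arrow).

ba->b; bb->b

  | aaababaaaab => aaabbaaaab => aaabaaaab => aaabaaab => aaabaab => aaabab => aaabb => aaab
  | bababaab => bbabaab => babaab => bbaab => baab => bab => bb => b
  | bbbabab => bbabab => babab => bbab => bab => bb => b
  | ababbbba => abbbbba => abbbba => abbba => abba => aba => ab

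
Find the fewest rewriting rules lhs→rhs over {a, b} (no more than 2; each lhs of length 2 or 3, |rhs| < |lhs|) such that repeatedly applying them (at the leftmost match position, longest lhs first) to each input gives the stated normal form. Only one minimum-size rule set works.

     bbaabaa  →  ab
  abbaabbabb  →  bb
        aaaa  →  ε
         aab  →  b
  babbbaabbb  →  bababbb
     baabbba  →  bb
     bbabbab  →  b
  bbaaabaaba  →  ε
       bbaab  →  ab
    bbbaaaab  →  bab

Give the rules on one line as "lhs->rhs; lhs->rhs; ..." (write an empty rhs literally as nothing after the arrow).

aa->; bba->

  | bbaabaa => abaa => ab
  | abbaabbabb => aabbabb => bbabb => bb
  | aaaa => aa => ε
  | aab => b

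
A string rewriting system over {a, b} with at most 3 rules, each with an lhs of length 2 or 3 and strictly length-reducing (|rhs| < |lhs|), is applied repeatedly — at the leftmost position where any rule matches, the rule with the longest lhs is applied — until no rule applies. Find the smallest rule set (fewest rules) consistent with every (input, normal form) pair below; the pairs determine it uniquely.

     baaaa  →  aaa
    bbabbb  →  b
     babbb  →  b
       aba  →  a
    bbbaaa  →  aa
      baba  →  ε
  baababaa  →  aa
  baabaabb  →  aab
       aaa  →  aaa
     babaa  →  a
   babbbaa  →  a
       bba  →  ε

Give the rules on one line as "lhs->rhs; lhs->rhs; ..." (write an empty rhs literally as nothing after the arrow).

ba->; bb->b

  | baaaa => aaa
  | bbabbb => babbb => bbb => bb => b
  | babbb => bbb => bb => b
  | aba => a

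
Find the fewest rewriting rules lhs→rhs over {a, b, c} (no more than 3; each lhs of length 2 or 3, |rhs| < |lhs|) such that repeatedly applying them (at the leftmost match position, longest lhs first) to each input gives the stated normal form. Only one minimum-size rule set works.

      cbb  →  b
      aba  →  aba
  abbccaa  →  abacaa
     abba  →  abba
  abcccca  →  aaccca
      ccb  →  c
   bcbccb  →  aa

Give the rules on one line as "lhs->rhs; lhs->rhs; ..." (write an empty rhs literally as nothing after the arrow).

  | cbb => b
  | aba
  | abbccaa => abacaa
  | abba

bc->a; cb->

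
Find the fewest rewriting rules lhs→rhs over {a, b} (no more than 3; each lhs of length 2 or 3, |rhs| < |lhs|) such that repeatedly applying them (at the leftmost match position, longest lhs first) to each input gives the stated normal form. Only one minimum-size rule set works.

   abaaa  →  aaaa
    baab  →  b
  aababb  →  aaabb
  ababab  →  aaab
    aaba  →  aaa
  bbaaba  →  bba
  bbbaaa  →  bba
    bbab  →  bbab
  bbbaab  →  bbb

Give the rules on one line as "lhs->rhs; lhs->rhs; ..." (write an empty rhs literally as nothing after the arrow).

  | abaaa => aaaa
  | baab => b
  | aababb => aaabb
  | ababab => aabab => aaab

aba->aa; baa->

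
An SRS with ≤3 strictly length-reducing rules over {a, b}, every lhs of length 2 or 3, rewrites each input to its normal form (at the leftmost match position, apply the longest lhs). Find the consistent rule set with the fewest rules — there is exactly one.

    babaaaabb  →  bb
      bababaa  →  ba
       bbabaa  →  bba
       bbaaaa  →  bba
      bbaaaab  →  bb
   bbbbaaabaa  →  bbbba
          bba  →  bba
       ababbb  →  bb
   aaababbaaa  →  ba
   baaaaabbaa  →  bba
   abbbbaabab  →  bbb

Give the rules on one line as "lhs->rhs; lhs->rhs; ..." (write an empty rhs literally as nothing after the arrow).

  | babaaaabb => baaaabb => baaabb => baabb => babb => bb
  | bababaa => babaa => baa => ba
  | bbabaa => bbaa => bba
  | bbaaaa => bbaaa => bbaa => bba

aa->a; ab->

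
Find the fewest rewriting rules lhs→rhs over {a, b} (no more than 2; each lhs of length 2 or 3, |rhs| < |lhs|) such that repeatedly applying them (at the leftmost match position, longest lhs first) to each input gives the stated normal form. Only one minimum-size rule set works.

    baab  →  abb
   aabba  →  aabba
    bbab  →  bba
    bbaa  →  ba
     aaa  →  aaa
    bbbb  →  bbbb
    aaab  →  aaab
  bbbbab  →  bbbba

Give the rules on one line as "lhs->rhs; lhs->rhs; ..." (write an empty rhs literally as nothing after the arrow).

  | baab => abb
  | aabba
  | bbab => bba
  | bbaa => bab => ba

baa->ab; bab->ba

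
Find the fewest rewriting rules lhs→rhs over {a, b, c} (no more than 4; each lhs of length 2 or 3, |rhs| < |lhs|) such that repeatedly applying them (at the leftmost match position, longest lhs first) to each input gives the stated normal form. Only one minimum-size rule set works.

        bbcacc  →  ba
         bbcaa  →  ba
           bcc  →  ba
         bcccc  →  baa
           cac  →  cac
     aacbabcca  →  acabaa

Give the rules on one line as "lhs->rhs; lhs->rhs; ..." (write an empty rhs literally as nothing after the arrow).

  | bbcacc => bcc => ba
  | bbcaa => ba
  | bcc => ba
  | bcccc => bacc => baa

acb->c; bca->; cc->a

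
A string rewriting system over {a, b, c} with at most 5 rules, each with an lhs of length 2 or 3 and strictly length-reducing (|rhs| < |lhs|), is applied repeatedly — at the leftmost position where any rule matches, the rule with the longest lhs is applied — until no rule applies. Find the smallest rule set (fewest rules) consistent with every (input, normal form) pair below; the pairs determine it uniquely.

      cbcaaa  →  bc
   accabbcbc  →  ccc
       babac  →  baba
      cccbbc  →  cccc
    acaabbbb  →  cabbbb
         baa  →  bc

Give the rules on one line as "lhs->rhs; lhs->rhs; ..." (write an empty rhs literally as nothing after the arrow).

  | cbcaaa => ccaaa => baa => bc
  | accabbcbc => acabbcbc => aabbcbc => cbbcbc => cbcbc => ccbc => ccc
  | babac => baba
  | cccbbc => cccbc => cccc

aa->c; ac->a; cb->c; cca->b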